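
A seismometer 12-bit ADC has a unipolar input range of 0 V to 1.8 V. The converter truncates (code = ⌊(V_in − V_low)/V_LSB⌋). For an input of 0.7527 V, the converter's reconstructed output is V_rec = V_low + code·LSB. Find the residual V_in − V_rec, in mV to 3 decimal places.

0.356 mV

One LSB is 1.8 V / 4096 = 439.45 µV.
Scaled input = 1712.8107 LSBs, so code = 1712.
Reconstructed: 0.75234375 V.
V_in − V_rec = 0.00035625 V = 0.356 mV.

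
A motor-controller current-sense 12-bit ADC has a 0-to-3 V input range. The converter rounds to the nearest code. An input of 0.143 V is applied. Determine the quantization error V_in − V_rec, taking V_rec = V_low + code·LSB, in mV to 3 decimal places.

0.178 mV

Step size: 3 V ÷ 2^12 = 0.732 mV.
(V_in − V_low)/LSB = (0.143 − 0)/0.000732422 = 195.2427 → code 195 (round).
Reconstructed: 0.14282227 V.
V_in − V_rec = 0.000177734 V = 0.178 mV.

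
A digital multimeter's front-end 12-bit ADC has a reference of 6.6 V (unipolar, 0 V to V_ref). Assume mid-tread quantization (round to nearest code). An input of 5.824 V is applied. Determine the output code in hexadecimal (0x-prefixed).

Full-scale span = 6.6 V; LSB = 6.6/2^12 = 1.611 mV.
(5.824 − 0) / 0.00161133 = 3614.410 LSBs.
Round → code 3614.
In hexadecimal (0x-prefixed): 0xE1E.

code 0xE1E (decimal 3614)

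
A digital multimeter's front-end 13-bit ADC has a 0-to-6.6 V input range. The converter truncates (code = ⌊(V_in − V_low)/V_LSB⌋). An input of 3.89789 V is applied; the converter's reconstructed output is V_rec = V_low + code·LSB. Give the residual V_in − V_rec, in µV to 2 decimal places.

87.27 µV

LSB = 6.6/2^13 = 0.806 mV.
Scaled input = 4838.1083 LSBs, so code = 4838.
V_rec = 0 + 4838·0.000805664 = 3.8978027 V.
Error = 3.89789 − 3.8978027 = 8.72656e-05 V = 87.27 µV.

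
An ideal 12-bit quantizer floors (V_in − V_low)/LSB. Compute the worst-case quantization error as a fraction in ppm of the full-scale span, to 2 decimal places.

Truncating → worst-case error = 1 LSB = V_FS/2^12, so 1e+06/4096 = 244.141 ppm of full scale.

244.14 ppm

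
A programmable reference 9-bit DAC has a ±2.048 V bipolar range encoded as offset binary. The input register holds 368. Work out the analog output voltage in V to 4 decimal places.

LSB = 4.096 V / 2^9 = 8.000 mV.
V_out = (−2.048) + 368 × 0.008 V = 0.896 V.

0.8960 V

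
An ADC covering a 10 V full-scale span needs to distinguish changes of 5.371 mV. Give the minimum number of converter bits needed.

11 bits

Number of steps required ≥ 10 V / 5.371 mV = 1861.85.
Need 2^N ≥ 1861.85; 2^10 = 1024, 2^11 = 2048.
Minimum N = 11.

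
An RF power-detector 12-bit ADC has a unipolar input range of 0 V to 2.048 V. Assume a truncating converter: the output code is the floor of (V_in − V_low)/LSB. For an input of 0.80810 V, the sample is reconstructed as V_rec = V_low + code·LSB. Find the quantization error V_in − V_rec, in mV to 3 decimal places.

Step size: 2.048 V ÷ 2^12 = 0.500 mV.
(V_in − V_low)/LSB = (0.80810 − 0)/0.0005 = 1616.2000 → code 1616 (floor).
Code 1616 maps back to 0 + 1616×0.0005 V = 0.808 V.
Error = 0.80810 − 0.808 = 0.0001 V = 0.100 mV.

0.100 mV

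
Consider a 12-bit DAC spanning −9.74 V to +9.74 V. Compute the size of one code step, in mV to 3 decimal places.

4.756 mV

Full-scale span = 19.48 V.
LSB = 19.48 / 2^12 = 19.48 / 4096 = 0.00475586 V = 4.756 mV.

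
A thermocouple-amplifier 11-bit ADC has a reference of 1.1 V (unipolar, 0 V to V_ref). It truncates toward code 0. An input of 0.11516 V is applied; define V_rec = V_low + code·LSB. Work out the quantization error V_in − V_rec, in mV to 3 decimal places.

0.219 mV

Step size: 1.1 V ÷ 2^11 = 0.537 mV.
(0.11516 − 0)/0.000537109 = 214.4070; ⌊·⌋ gives code 214.
Reconstructed: 0.11494141 V.
Difference: 0.000218594 V → 0.219 mV.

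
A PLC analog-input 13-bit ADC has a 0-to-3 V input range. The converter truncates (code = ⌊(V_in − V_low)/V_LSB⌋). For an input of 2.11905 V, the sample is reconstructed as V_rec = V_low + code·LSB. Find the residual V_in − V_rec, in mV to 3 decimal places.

LSB = 3/2^13 = 366.21 µV.
(V_in − V_low)/LSB = (2.11905 − 0)/0.000366211 = 5786.4192 → code 5786 (floor).
V_rec = 0 + 5786·0.000366211 = 2.1188965 V.
Error = 2.11905 − 2.1188965 = 0.000153516 V = 0.154 mV.

0.154 mV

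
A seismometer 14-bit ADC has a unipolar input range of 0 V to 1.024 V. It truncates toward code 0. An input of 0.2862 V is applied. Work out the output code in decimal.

code 4579

Full-scale span = 1.024 V; LSB = 1.024/2^14 = 62.50 µV.
(V_in − V_low)/LSB = (0.2862 − 0) / 6.25e-05 = 4579.200.
⌊·⌋(4579.200) = 4579.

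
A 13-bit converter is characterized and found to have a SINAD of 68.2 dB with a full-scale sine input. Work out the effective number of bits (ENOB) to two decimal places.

11.04 bits

ENOB = (SINAD − 1.76) / 6.02 = (68.2 − 1.76)/6.02 = 11.037.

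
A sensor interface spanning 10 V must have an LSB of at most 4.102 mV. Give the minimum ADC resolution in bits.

12 bits

Number of steps required ≥ 10 V / 4.102 mV = 2437.84.
Need 2^N ≥ 2437.84; 2^11 = 2048, 2^12 = 4096.
Minimum N = 12.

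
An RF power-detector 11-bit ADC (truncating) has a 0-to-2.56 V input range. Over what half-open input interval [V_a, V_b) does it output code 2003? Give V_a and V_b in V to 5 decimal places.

[2.50375 V, 2.50500 V)

LSB = 2.56/2^11 = 1.250 mV.
V_a = V_low + 2003·LSB = 2.50375 V; V_b = V_low + 2004·LSB = 2.505 V.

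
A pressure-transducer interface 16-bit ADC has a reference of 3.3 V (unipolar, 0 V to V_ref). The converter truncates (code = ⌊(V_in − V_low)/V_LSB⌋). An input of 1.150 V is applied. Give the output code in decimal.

Full-scale span = 3.3 V; LSB = 3.3/2^16 = 50.35 µV.
Input sits at 22838.303 steps above V_low.
⌊·⌋(22838.303) = 22838.

code 22838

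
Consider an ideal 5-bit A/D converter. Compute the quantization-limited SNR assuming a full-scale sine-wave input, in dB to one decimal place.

SNR ≈ 6.02·N + 1.76 dB = 6.02·5 + 1.76 = 31.86 dB.

31.9 dB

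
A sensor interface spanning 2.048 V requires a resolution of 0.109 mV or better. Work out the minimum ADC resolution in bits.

15 bits

Number of steps required ≥ 2.048 V / 0.109 mV = 18788.99.
Need 2^N ≥ 18788.99; 2^14 = 16384, 2^15 = 32768.
Minimum N = 15.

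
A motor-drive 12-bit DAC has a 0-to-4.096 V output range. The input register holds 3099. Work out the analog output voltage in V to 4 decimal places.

3.0990 V

LSB = 4.096 V / 2^12 = 1.000 mV.
V_out = 0 + 3099 × 0.001 V = 3.099 V.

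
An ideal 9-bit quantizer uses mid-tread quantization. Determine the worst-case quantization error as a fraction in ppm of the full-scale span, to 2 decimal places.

976.56 ppm

Rounding → worst-case error = ½ LSB = V_FS/2^10, so 1e+06/1024 = 976.562 ppm of full scale.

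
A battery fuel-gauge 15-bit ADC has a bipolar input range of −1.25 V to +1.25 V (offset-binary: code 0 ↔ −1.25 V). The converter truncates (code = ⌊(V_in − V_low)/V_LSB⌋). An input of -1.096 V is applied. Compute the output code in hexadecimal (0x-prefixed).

With 32768 levels over 2.5 V, one step is 76.29 µV.
(V_in − V_low)/LSB = (-1.096 − (−1.25)) / 7.62939e-05 = 2018.509.
⌊·⌋(2018.509) = 2018.
In hexadecimal (0x-prefixed): 0x7E2.

code 0x7E2 (decimal 2018)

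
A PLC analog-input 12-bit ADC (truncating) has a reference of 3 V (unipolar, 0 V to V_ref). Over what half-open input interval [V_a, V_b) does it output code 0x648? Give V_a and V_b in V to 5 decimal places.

LSB = 3/2^12 = 0.732 mV.
Code 0x648 = 1608 decimal.
V_a = V_low + 1608·LSB = 1.17773 V; V_b = V_low + 1609·LSB = 1.17847 V.

[1.17773 V, 1.17847 V)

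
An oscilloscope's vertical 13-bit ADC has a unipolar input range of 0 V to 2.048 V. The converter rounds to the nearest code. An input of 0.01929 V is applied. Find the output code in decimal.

code 77

Full-scale span = 2.048 V; LSB = 2.048/2^13 = 250.00 µV.
(0.01929 − 0) / 0.00025 = 77.160 LSBs.
So the output code is 77.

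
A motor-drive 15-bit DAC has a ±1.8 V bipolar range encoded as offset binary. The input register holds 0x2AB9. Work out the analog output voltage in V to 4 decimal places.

LSB = 3.6 V / 2^15 = 109.86 µV.
Code 0x2AB9 = 10937 decimal.
V_out = (−1.8) + 10937 × 0.000109863 V = -0.598425 V.

-0.5984 V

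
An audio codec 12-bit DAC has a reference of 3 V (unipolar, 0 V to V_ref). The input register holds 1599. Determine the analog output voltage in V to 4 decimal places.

LSB = 3 V / 2^12 = 0.732 mV.
V_out = 0 + 1599 × 0.000732422 V = 1.17114 V.

1.1711 V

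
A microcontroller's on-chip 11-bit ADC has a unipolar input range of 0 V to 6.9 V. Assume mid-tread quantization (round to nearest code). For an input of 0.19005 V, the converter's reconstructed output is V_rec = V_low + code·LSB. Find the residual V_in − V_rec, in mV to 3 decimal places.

One LSB is 6.9 V / 2048 = 3.369 mV.
Scaled input = 56.4090 LSBs, so code = 56.
Reconstructed: 0.18867187 V.
Difference: 0.00137813 V → 1.378 mV.

1.378 mV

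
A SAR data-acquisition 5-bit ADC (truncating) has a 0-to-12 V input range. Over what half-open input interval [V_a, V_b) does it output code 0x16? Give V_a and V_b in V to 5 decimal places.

LSB = 12/2^5 = 375.000 mV.
Code 0x16 = 22 decimal.
V_a = V_low + 22·LSB = 8.25 V; V_b = V_low + 23·LSB = 8.625 V.

[8.25000 V, 8.62500 V)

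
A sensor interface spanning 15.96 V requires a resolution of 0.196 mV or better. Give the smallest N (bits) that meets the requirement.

17 bits

Number of steps required ≥ 15.96 V / 0.196 mV = 81428.57.
Need 2^N ≥ 81428.57; 2^16 = 65536, 2^17 = 131072.
Minimum N = 17.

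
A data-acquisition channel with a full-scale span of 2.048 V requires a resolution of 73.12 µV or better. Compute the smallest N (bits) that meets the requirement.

15 bits

Number of steps required ≥ 2.048 V / 73.12 µV = 28008.75.
Need 2^N ≥ 28008.75; 2^14 = 16384, 2^15 = 32768.
Minimum N = 15.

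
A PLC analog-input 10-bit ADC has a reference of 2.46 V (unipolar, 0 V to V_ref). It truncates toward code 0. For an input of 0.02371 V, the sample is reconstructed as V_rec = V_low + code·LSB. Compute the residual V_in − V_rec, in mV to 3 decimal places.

2.089 mV

LSB = 2.46/2^10 = 2.402 mV.
(0.02371 − 0)/0.00240234 = 9.8695; ⌊·⌋ gives code 9.
Reconstructed: 0.021621094 V.
Difference: 0.00208891 V → 2.089 mV.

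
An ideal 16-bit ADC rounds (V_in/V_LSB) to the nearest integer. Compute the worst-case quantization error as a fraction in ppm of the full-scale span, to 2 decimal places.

7.63 ppm

Rounding → worst-case error = ½ LSB = V_FS/2^17, so 1e+06/131072 = 7.62939 ppm of full scale.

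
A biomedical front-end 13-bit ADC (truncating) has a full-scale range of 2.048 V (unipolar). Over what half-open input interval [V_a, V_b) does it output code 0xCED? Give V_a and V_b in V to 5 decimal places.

[0.82725 V, 0.82750 V)

LSB = 2.048/2^13 = 250.00 µV.
Code 0xCED = 3309 decimal.
V_a = V_low + 3309·LSB = 0.82725 V; V_b = V_low + 3310·LSB = 0.8275 V.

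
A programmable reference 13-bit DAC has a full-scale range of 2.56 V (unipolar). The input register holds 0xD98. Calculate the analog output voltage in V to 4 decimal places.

1.0875 V

LSB = 2.56 V / 2^13 = 312.50 µV.
Code 0xD98 = 3480 decimal.
V_out = 0 + 3480 × 0.0003125 V = 1.0875 V.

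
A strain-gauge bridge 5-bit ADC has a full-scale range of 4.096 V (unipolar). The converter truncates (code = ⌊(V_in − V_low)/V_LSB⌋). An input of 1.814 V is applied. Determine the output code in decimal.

Full-scale span = 4.096 V; LSB = 4.096/2^5 = 128.000 mV.
Input sits at 14.172 steps above V_low.
Floor → code 14.

code 14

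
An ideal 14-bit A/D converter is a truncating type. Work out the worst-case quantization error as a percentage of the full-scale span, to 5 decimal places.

0.00610 %

Truncating → worst-case error = 1 LSB = V_FS/2^14, so 100/16384 = 0.00610352 % of full scale.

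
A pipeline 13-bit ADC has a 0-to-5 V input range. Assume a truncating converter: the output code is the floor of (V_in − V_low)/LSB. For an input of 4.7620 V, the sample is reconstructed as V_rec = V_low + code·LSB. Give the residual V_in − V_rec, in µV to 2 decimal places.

37.11 µV

One LSB is 5 V / 8192 = 0.610 mV.
Scaled input = 7802.0608 LSBs, so code = 7802.
V_rec = 0 + 7802·0.000610352 = 4.7619629 V.
Difference: 3.71094e-05 V → 37.11 µV.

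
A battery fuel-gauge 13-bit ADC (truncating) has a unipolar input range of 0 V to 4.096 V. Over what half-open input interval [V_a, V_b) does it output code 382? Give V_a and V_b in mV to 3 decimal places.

[191.000 mV, 191.500 mV)

LSB = 4.096/2^13 = 0.500 mV.
V_a = V_low + 382·LSB = 0.191 V; V_b = V_low + 383·LSB = 0.1915 V.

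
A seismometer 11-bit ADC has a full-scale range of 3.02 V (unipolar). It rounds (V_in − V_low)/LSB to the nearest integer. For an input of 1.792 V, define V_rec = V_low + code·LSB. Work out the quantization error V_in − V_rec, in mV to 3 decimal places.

LSB = 3.02/2^11 = 1.475 mV.
(V_in − V_low)/LSB = (1.792 − 0)/0.00147461 = 1215.2371 → code 1215 (round).
Code 1215 maps back to 0 + 1215×0.00147461 V = 1.7916504 V.
V_in − V_rec = 0.000349609 V = 0.350 mV.

0.350 mV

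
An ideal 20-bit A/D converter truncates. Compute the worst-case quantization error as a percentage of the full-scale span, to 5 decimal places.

0.00010 %

Truncating → worst-case error = 1 LSB = V_FS/2^20, so 100/1048576 = 9.53674e-05 % of full scale.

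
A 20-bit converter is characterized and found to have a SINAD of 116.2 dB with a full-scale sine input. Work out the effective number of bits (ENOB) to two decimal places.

ENOB = (SINAD − 1.76) / 6.02 = (116.2 − 1.76)/6.02 = 19.010.

19.01 bits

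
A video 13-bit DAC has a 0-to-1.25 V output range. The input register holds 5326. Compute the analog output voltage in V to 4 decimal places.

0.8127 V

LSB = 1.25 V / 2^13 = 152.59 µV.
V_out = 0 + 5326 × 0.000152588 V = 0.812683 V.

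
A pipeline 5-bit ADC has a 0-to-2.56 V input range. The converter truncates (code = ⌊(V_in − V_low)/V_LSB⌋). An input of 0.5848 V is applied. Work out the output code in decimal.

code 7

With 32 levels over 2.56 V, one step is 80.000 mV.
(V_in − V_low)/LSB = (0.5848 − 0) / 0.08 = 7.310.
⌊·⌋(7.310) = 7.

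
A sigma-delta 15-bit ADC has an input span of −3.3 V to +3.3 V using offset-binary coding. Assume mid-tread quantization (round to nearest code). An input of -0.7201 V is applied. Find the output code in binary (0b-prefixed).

code 0b11001000001001 (decimal 12809)

With 32768 levels over 6.6 V, one step is 201.42 µV.
(V_in − V_low)/LSB = (-0.7201 − (−3.3)) / 0.000201416 = 12808.813.
round(12808.813) = 12809.
In binary (0b-prefixed): 0b11001000001001.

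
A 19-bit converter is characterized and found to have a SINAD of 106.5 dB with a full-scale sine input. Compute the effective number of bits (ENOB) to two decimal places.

17.40 bits

ENOB = (SINAD − 1.76) / 6.02 = (106.5 − 1.76)/6.02 = 17.399.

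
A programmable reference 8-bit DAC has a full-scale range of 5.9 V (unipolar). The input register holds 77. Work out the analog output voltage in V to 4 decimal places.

1.7746 V

LSB = 5.9 V / 2^8 = 23.047 mV.
V_out = 0 + 77 × 0.0230469 V = 1.77461 V.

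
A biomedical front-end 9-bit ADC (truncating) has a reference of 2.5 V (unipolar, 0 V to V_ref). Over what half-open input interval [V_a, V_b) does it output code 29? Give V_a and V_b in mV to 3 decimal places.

[141.602 mV, 146.484 mV)

LSB = 2.5/2^9 = 4.883 mV.
V_a = V_low + 29·LSB = 0.141602 V; V_b = V_low + 30·LSB = 0.146484 V.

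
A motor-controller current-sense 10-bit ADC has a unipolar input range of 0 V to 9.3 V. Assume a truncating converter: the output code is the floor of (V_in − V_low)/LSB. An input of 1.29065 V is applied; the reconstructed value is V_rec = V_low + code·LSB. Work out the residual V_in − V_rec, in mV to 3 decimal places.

1.002 mV

One LSB is 9.3 V / 1024 = 9.082 mV.
(1.29065 − 0)/0.00908203 = 142.1103; ⌊·⌋ gives code 142.
Code 142 maps back to 0 + 142×0.00908203 V = 1.2896484 V.
Difference: 0.00100156 V → 1.002 mV.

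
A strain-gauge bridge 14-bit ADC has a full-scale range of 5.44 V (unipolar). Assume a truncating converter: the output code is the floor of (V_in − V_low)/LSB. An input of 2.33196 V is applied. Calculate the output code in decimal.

code 7023

Full-scale span = 5.44 V; LSB = 5.44/2^14 = 332.03 µV.
(V_in − V_low)/LSB = (2.33196 − 0) / 0.000332031 = 7023.315.
Floor → code 7023.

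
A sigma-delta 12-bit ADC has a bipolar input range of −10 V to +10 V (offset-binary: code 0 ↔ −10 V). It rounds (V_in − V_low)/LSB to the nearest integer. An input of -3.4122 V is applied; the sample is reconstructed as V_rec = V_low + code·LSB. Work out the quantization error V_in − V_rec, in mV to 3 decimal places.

0.886 mV

Step size: 20 V ÷ 2^12 = 4.883 mV.
Scaled input = 1349.1814 LSBs, so code = 1349.
Reconstructed: -3.4130859 V.
V_in − V_rec = 0.000885938 V = 0.886 mV.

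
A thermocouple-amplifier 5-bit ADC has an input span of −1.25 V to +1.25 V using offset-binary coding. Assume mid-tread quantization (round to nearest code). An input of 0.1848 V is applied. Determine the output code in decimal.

With 32 levels over 2.5 V, one step is 78.125 mV.
(V_in − V_low)/LSB = (0.1848 − (−1.25)) / 0.078125 = 18.365.
round(18.365) = 18.

code 18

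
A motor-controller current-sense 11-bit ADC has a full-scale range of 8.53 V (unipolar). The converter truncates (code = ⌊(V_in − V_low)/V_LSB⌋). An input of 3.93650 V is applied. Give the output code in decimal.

code 945

LSB = 8.53 V / 2048 = 4.165 mV.
(3.93650 − 0) / 0.00416504 = 945.129 LSBs.
⌊·⌋(945.129) = 945.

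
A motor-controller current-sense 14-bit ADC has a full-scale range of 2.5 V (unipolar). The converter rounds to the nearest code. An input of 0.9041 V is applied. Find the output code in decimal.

code 5925

LSB = 2.5 V / 16384 = 152.59 µV.
(V_in − V_low)/LSB = (0.9041 − 0) / 0.000152588 = 5925.110.
Round → code 5925.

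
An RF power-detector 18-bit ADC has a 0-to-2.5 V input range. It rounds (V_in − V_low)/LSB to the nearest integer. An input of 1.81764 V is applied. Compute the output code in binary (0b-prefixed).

code 0b101110100010000001 (decimal 190593)

Full-scale span = 2.5 V; LSB = 2.5/2^18 = 9.54 µV.
(V_in − V_low)/LSB = (1.81764 − 0) / 9.53674e-06 = 190593.368.
round(190593.368) = 190593.
In binary (0b-prefixed): 0b101110100010000001.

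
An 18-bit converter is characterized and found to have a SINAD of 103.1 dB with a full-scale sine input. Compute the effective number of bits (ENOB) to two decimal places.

16.83 bits

ENOB = (SINAD − 1.76) / 6.02 = (103.1 − 1.76)/6.02 = 16.834.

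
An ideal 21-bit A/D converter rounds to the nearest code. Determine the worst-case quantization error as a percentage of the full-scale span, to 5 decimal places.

Rounding → worst-case error = ½ LSB = V_FS/2^22, so 100/4194304 = 2.38419e-05 % of full scale.

0.00002 %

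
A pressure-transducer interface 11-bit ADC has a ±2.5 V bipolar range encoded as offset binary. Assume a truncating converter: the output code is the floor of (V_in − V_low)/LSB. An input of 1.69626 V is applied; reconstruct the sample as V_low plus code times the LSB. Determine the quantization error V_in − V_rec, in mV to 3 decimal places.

Step size: 5 V ÷ 2^11 = 2.441 mV.
(1.69626 − (−2.5))/0.00244141 = 1718.7881; ⌊·⌋ gives code 1718.
Reconstructed: 1.6943359 V.
Difference: 0.00192406 V → 1.924 mV.

1.924 mV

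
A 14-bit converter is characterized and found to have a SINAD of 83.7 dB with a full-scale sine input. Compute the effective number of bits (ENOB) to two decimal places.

ENOB = (SINAD − 1.76) / 6.02 = (83.7 − 1.76)/6.02 = 13.611.

13.61 bits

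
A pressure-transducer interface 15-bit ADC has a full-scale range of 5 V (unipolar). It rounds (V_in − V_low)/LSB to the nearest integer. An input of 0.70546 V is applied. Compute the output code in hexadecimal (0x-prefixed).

code 0x120F (decimal 4623)

With 32768 levels over 5 V, one step is 152.59 µV.
(0.70546 − 0) / 0.000152588 = 4623.303 LSBs.
round(4623.303) = 4623.
In hexadecimal (0x-prefixed): 0x120F.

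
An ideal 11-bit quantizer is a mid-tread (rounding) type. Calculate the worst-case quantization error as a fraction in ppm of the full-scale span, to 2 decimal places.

244.14 ppm

Rounding → worst-case error = ½ LSB = V_FS/2^12, so 1e+06/4096 = 244.141 ppm of full scale.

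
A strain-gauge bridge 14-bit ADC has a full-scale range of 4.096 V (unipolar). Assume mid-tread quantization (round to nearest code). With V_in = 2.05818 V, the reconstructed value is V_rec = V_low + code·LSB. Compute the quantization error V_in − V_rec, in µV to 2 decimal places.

LSB = 4.096/2^14 = 250.00 µV.
(V_in − V_low)/LSB = (2.05818 − 0)/0.00025 = 8232.7200 → code 8233 (round).
Code 8233 maps back to 0 + 8233×0.00025 V = 2.05825 V.
V_in − V_rec = -7e-05 V = -70.00 µV.

-70.00 µV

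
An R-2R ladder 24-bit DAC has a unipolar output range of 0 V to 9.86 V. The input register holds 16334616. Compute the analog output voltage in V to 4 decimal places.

LSB = 9.86 V / 2^24 = 0.59 µV.
V_out = 0 + 16334616 × 5.87702e-07 V = 9.59988 V.

9.5999 V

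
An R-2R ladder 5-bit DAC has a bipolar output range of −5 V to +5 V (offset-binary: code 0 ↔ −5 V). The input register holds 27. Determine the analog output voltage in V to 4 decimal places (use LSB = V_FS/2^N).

3.4375 V

LSB = 10 V / 2^5 = 312.500 mV.
V_out = (−5) + 27 × 0.3125 V = 3.4375 V.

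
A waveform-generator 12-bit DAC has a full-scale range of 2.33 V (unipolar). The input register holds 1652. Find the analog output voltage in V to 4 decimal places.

0.9397 V

LSB = 2.33 V / 2^12 = 0.569 mV.
V_out = 0 + 1652 × 0.000568848 V = 0.939736 V.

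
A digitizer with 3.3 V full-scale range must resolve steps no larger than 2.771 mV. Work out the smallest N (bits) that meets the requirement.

Number of steps required ≥ 3.3 V / 2.771 mV = 1190.91.
Need 2^N ≥ 1190.91; 2^10 = 1024, 2^11 = 2048.
Minimum N = 11.

11 bits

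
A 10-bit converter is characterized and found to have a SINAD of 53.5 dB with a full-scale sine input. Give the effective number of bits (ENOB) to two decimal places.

8.59 bits

ENOB = (SINAD − 1.76) / 6.02 = (53.5 − 1.76)/6.02 = 8.595.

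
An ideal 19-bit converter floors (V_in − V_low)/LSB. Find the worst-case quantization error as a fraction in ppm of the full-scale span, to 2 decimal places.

1.91 ppm

Truncating → worst-case error = 1 LSB = V_FS/2^19, so 1e+06/524288 = 1.90735 ppm of full scale.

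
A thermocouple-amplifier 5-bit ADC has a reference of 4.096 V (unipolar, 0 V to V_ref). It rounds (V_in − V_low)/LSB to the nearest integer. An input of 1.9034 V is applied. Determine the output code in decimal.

LSB = 4.096 V / 32 = 128.000 mV.
(1.9034 − 0) / 0.128 = 14.870 LSBs.
So the output code is 15.

code 15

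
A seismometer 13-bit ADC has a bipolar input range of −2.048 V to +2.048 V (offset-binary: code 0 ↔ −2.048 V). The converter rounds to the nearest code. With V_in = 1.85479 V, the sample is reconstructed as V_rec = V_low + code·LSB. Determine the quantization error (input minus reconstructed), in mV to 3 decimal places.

One LSB is 4.096 V / 8192 = 0.500 mV.
(V_in − V_low)/LSB = (1.85479 − (−2.048))/0.0005 = 7805.5800 → code 7806 (round).
V_rec = (−2.048) + 7806·0.0005 = 1.855 V.
Error = 1.85479 − 1.855 = -0.00021 V = -0.210 mV.

-0.210 mV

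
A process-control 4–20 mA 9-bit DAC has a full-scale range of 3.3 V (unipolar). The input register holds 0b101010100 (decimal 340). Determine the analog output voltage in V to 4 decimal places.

LSB = 3.3 V / 2^9 = 6.445 mV.
Code 0b101010100 = 340 decimal.
V_out = 0 + 340 × 0.00644531 V = 2.19141 V.

2.1914 V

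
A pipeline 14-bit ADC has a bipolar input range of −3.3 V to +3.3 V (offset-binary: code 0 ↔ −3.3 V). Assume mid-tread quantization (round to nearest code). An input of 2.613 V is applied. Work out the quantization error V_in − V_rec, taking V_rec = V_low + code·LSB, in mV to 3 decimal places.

LSB = 6.6/2^14 = 402.83 µV.
(V_in − V_low)/LSB = (2.613 − (−3.3))/0.000402832 = 14678.5745 → code 14679 (round).
V_rec = (−3.3) + 14679·0.000402832 = 2.6131714 V.
Error = 2.613 − 2.6131714 = -0.000171387 V = -0.171 mV.

-0.171 mV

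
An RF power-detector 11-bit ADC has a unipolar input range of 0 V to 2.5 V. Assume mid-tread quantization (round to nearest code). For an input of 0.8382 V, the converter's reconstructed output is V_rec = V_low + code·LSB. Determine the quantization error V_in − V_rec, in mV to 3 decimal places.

LSB = 2.5/2^11 = 1.221 mV.
(0.8382 − 0)/0.0012207 = 686.6534; round gives code 687.
V_rec = 0 + 687·0.0012207 = 0.83862305 V.
V_in − V_rec = -0.000423047 V = -0.423 mV.

-0.423 mV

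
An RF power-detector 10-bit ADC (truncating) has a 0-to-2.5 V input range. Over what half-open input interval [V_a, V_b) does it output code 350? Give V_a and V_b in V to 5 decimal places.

[0.85449 V, 0.85693 V)

LSB = 2.5/2^10 = 2.441 mV.
V_a = V_low + 350·LSB = 0.854492 V; V_b = V_low + 351·LSB = 0.856934 V.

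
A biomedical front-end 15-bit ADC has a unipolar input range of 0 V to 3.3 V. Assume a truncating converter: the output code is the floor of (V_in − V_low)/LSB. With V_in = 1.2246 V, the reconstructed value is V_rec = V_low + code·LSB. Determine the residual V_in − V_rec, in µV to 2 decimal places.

Step size: 3.3 V ÷ 2^15 = 100.71 µV.
(V_in − V_low)/LSB = (1.2246 − 0)/0.000100708 = 12159.9069 → code 12159 (floor).
Reconstructed: 1.2245087 V.
V_in − V_rec = 9.1333e-05 V = 91.33 µV.

91.33 µV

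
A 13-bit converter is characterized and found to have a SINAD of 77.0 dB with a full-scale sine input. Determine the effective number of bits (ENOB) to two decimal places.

12.50 bits

ENOB = (SINAD − 1.76) / 6.02 = (77.0 − 1.76)/6.02 = 12.498.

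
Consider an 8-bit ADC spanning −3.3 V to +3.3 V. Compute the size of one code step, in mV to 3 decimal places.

Full-scale span = 6.6 V.
LSB = 6.6 / 2^8 = 6.6 / 256 = 0.0257812 V = 25.781 mV.

25.781 mV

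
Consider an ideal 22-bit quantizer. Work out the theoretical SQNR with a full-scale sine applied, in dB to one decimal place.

134.2 dB

SNR ≈ 6.02·N + 1.76 dB = 6.02·22 + 1.76 = 134.20 dB.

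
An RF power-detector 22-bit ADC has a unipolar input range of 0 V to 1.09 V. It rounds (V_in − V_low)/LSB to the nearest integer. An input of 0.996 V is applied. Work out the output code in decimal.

LSB = 1.09 V / 4194304 = 0.26 µV.
Input sits at 3832593.380 steps above V_low.
round(3832593.380) = 3832593.

code 3832593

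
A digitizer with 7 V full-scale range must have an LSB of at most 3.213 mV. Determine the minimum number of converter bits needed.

Number of steps required ≥ 7 V / 3.213 mV = 2178.65.
Need 2^N ≥ 2178.65; 2^11 = 2048, 2^12 = 4096.
Minimum N = 12.

12 bits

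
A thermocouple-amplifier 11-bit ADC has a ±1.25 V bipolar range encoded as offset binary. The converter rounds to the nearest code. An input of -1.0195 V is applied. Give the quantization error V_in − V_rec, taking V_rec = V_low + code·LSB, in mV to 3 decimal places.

-0.213 mV

Step size: 2.5 V ÷ 2^11 = 1.221 mV.
Scaled input = 188.8256 LSBs, so code = 189.
Reconstructed: -1.0192871 V.
Difference: -0.000212891 V → -0.213 mV.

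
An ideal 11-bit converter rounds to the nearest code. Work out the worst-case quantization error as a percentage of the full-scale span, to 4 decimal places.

Rounding → worst-case error = ½ LSB = V_FS/2^12, so 100/4096 = 0.0244141 % of full scale.

0.0244 %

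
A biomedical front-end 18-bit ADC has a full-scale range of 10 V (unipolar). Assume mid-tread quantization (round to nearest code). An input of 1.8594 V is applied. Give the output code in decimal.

code 48743

Full-scale span = 10 V; LSB = 10/2^18 = 38.15 µV.
(1.8594 − 0) / 3.8147e-05 = 48743.055 LSBs.
Round → code 48743.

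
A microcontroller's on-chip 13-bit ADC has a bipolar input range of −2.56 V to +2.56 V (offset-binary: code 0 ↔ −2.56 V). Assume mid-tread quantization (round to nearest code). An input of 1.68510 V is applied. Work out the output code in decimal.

Full-scale span = 5.12 V; LSB = 5.12/2^13 = 0.625 mV.
(V_in − V_low)/LSB = (1.68510 − (−2.56)) / 0.000625 = 6792.160.
round(6792.160) = 6792.

code 6792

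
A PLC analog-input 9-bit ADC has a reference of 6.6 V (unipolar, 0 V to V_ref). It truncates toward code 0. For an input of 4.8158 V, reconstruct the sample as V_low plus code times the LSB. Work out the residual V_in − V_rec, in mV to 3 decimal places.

LSB = 6.6/2^9 = 12.891 mV.
(V_in − V_low)/LSB = (4.8158 − 0)/0.0128906 = 373.5893 → code 373 (floor).
Code 373 maps back to 0 + 373×0.0128906 V = 4.8082031 V.
Error = 4.8158 − 4.8082031 = 0.00759688 V = 7.597 mV.

7.597 mV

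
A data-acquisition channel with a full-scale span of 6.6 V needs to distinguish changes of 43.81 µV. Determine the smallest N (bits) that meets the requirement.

18 bits

Number of steps required ≥ 6.6 V / 43.81 µV = 150650.54.
Need 2^N ≥ 150650.54; 2^17 = 131072, 2^18 = 262144.
Minimum N = 18.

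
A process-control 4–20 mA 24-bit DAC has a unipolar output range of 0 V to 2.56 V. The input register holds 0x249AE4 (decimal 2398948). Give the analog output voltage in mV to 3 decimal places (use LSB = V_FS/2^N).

LSB = 2.56 V / 2^24 = 0.15 µV.
Code 0x249AE4 = 2398948 decimal.
V_out = 0 + 2398948 × 1.52588e-07 V = 0.36605 V.
= 366.050 mV.

366.050 mV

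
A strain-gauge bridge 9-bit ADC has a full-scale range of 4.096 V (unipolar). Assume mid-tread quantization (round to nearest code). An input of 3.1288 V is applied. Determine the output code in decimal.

code 391

With 512 levels over 4.096 V, one step is 8.000 mV.
(V_in − V_low)/LSB = (3.1288 − 0) / 0.008 = 391.100.
So the output code is 391.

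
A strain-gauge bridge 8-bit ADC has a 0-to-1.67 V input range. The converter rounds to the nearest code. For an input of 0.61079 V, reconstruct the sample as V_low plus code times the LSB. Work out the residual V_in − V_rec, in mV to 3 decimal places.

LSB = 1.67/2^8 = 6.523 mV.
(V_in − V_low)/LSB = (0.61079 − 0)/0.00652344 = 93.6301 → code 94 (round).
V_rec = 0 + 94·0.00652344 = 0.61320312 V.
Error = 0.61079 − 0.61320312 = -0.00241312 V = -2.413 mV.

-2.413 mV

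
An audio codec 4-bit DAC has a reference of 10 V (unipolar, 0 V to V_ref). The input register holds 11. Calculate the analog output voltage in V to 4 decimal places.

6.8750 V

LSB = 10 V / 2^4 = 0.6250 V.
V_out = 0 + 11 × 0.625 V = 6.875 V.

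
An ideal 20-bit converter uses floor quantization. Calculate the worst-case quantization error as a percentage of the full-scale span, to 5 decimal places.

0.00010 %

Truncating → worst-case error = 1 LSB = V_FS/2^20, so 100/1048576 = 9.53674e-05 % of full scale.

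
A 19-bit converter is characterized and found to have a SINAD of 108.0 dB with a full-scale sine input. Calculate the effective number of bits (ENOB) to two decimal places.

ENOB = (SINAD − 1.76) / 6.02 = (108.0 − 1.76)/6.02 = 17.648.

17.65 bits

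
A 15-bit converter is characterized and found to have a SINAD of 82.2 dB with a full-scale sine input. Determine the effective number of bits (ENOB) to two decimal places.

13.36 bits

ENOB = (SINAD − 1.76) / 6.02 = (82.2 − 1.76)/6.02 = 13.362.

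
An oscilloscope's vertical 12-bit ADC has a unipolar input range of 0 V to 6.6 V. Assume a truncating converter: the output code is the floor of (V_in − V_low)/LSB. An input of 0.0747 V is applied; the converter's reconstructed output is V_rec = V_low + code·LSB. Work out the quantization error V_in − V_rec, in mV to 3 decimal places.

LSB = 6.6/2^12 = 1.611 mV.
(V_in − V_low)/LSB = (0.0747 − 0)/0.00161133 = 46.3593 → code 46 (floor).
V_rec = 0 + 46·0.00161133 = 0.074121094 V.
Error = 0.0747 − 0.074121094 = 0.000578906 V = 0.579 mV.

0.579 mV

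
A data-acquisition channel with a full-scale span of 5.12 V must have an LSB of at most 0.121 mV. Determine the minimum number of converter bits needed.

Number of steps required ≥ 5.12 V / 0.121 mV = 42314.05.
Need 2^N ≥ 42314.05; 2^15 = 32768, 2^16 = 65536.
Minimum N = 16.

16 bits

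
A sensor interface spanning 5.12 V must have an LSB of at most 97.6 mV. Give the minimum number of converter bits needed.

6 bits

Number of steps required ≥ 5.12 V / 97.6 mV = 52.46.
Need 2^N ≥ 52.46; 2^5 = 32, 2^6 = 64.
Minimum N = 6.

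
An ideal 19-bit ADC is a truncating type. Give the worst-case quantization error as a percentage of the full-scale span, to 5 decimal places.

0.00019 %

Truncating → worst-case error = 1 LSB = V_FS/2^19, so 100/524288 = 0.000190735 % of full scale.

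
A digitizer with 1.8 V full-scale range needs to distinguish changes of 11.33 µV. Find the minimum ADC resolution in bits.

Number of steps required ≥ 1.8 V / 11.33 µV = 158870.26.
Need 2^N ≥ 158870.26; 2^17 = 131072, 2^18 = 262144.
Minimum N = 18.

18 bits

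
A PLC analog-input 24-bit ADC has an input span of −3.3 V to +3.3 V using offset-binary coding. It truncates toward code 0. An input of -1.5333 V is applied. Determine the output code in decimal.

code 4490955

LSB = 6.6 V / 16777216 = 0.39 µV.
Input sits at 4490955.683 steps above V_low.
So the output code is 4490955.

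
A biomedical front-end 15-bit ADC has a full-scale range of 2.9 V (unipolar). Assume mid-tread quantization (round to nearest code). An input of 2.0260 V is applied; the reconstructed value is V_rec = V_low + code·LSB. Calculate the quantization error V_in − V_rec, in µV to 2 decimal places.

35.64 µV

Step size: 2.9 V ÷ 2^15 = 88.50 µV.
(2.0260 − 0)/8.8501e-05 = 22892.4028; round gives code 22892.
Reconstructed: 2.0259644 V.
V_in − V_rec = 3.56445e-05 V = 35.64 µV.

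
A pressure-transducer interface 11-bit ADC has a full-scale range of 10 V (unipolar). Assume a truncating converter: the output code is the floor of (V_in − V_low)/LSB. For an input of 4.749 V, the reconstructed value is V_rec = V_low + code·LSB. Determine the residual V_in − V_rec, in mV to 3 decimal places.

LSB = 10/2^11 = 4.883 mV.
Scaled input = 972.5952 LSBs, so code = 972.
Code 972 maps back to 0 + 972×0.00488281 V = 4.7460938 V.
Difference: 0.00290625 V → 2.906 mV.

2.906 mV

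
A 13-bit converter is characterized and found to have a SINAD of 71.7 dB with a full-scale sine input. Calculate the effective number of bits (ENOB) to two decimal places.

11.62 bits

ENOB = (SINAD − 1.76) / 6.02 = (71.7 − 1.76)/6.02 = 11.618.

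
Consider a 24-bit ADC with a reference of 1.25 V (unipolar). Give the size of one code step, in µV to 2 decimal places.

0.07 µV

Full-scale span = 1.25 V.
LSB = 1.25 / 2^24 = 1.25 / 16777216 = 7.45058e-08 V = 0.07 µV.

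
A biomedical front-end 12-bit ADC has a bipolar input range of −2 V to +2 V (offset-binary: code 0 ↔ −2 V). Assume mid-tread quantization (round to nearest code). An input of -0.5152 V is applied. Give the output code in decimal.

With 4096 levels over 4 V, one step is 0.977 mV.
(-0.5152 − (−2)) / 0.000976562 = 1520.435 LSBs.
Round → code 1520.

code 1520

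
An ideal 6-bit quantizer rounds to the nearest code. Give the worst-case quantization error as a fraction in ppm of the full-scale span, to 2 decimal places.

Rounding → worst-case error = ½ LSB = V_FS/2^7, so 1e+06/128 = 7812.5 ppm of full scale.

7812.50 ppm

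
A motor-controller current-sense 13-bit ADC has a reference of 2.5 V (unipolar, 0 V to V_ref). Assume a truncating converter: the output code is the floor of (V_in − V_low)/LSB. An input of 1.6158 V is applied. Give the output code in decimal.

Full-scale span = 2.5 V; LSB = 2.5/2^13 = 305.18 µV.
(V_in − V_low)/LSB = (1.6158 − 0) / 0.000305176 = 5294.653.
So the output code is 5294.

code 5294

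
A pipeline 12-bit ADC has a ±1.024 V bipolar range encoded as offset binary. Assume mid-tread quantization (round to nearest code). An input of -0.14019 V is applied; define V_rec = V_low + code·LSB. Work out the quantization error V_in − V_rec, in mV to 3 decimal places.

One LSB is 2.048 V / 4096 = 0.500 mV.
Scaled input = 1767.6200 LSBs, so code = 1768.
Reconstructed: -0.14 V.
Difference: -0.00019 V → -0.190 mV.

-0.190 mV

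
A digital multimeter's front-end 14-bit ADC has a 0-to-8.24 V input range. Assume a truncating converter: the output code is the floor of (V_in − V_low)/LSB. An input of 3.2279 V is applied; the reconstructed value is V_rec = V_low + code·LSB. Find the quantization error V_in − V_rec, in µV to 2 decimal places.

97.27 µV

LSB = 8.24/2^14 = 0.503 mV.
(3.2279 − 0)/0.00050293 = 6418.1934; ⌊·⌋ gives code 6418.
Reconstructed: 3.2278027 V.
V_in − V_rec = 9.72656e-05 V = 97.27 µV.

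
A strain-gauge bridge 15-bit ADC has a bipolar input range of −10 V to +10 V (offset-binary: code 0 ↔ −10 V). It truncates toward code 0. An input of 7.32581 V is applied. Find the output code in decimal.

code 28386

LSB = 20 V / 32768 = 0.610 mV.
Input sits at 28386.607 steps above V_low.
So the output code is 28386.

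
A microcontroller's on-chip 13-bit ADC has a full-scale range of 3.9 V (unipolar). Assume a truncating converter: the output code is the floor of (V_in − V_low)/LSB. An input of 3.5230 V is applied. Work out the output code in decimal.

LSB = 3.9 V / 8192 = 476.07 µV.
(3.5230 − 0) / 0.000476074 = 7400.107 LSBs.
Floor → code 7400.

code 7400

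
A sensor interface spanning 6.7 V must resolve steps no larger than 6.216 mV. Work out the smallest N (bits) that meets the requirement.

Number of steps required ≥ 6.7 V / 6.216 mV = 1077.86.
Need 2^N ≥ 1077.86; 2^10 = 1024, 2^11 = 2048.
Minimum N = 11.

11 bits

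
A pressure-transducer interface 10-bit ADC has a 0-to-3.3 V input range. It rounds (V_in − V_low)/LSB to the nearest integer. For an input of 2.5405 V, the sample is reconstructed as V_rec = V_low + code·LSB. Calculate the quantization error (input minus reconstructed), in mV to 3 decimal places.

1.047 mV

One LSB is 3.3 V / 1024 = 3.223 mV.
(V_in − V_low)/LSB = (2.5405 − 0)/0.00322266 = 788.3248 → code 788 (round).
V_rec = 0 + 788·0.00322266 = 2.5394531 V.
Difference: 0.00104688 V → 1.047 mV.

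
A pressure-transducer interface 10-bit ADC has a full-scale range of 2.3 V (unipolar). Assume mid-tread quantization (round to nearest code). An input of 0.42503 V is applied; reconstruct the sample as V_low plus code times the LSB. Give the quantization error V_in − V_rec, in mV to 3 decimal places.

0.518 mV

One LSB is 2.3 V / 1024 = 2.246 mV.
(0.42503 − 0)/0.00224609 = 189.2307; round gives code 189.
Reconstructed: 0.42451172 V.
Difference: 0.000518281 V → 0.518 mV.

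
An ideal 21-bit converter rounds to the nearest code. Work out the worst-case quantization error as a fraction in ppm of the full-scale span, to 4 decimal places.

0.2384 ppm

Rounding → worst-case error = ½ LSB = V_FS/2^22, so 1e+06/4194304 = 0.238419 ppm of full scale.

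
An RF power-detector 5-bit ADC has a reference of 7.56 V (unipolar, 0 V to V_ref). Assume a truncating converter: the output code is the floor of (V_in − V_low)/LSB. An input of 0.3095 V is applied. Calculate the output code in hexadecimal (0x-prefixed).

code 0x1 (decimal 1)

Full-scale span = 7.56 V; LSB = 7.56/2^5 = 236.250 mV.
(V_in − V_low)/LSB = (0.3095 − 0) / 0.23625 = 1.310.
Floor → code 1.
In hexadecimal (0x-prefixed): 0x1.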